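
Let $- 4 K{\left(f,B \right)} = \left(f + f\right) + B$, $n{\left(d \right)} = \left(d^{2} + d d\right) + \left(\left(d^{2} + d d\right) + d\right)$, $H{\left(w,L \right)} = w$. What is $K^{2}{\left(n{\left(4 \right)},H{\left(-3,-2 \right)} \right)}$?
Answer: $\frac{17689}{16} \approx 1105.6$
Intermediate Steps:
$n{\left(d \right)} = d + 4 d^{2}$ ($n{\left(d \right)} = \left(d^{2} + d^{2}\right) + \left(\left(d^{2} + d^{2}\right) + d\right) = 2 d^{2} + \left(2 d^{2} + d\right) = 2 d^{2} + \left(d + 2 d^{2}\right) = d + 4 d^{2}$)
$K{\left(f,B \right)} = - \frac{f}{2} - \frac{B}{4}$ ($K{\left(f,B \right)} = - \frac{\left(f + f\right) + B}{4} = - \frac{2 f + B}{4} = - \frac{B + 2 f}{4} = - \frac{f}{2} - \frac{B}{4}$)
$K^{2}{\left(n{\left(4 \right)},H{\left(-3,-2 \right)} \right)} = \left(- \frac{4 \left(1 + 4 \cdot 4\right)}{2} - - \frac{3}{4}\right)^{2} = \left(- \frac{4 \left(1 + 16\right)}{2} + \frac{3}{4}\right)^{2} = \left(- \frac{4 \cdot 17}{2} + \frac{3}{4}\right)^{2} = \left(\left(- \frac{1}{2}\right) 68 + \frac{3}{4}\right)^{2} = \left(-34 + \frac{3}{4}\right)^{2} = \left(- \frac{133}{4}\right)^{2} = \frac{17689}{16}$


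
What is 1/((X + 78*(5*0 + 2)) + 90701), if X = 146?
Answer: 1/91003 ≈ 1.0989e-5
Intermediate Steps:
1/((X + 78*(5*0 + 2)) + 90701) = 1/((146 + 78*(5*0 + 2)) + 90701) = 1/((146 + 78*(0 + 2)) + 90701) = 1/((146 + 78*2) + 90701) = 1/((146 + 156) + 90701) = 1/(302 + 90701) = 1/91003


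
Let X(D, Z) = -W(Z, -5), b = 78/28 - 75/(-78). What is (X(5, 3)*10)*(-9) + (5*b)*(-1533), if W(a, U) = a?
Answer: -369885/13 ≈ -28453.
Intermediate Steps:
b = 341/91 (b = 78*(1/28) - 75*(-1/78) = 39/14 + 25/26 = 341/91 ≈ 3.7473)
X(D, Z) = -Z
(X(5, 3)*10)*(-9) + (5*b)*(-1533) = (-1*3*10)*(-9) + (5*(341/91))*(-1533) = -3*10*(-9) + (1705/91)*(-1533) = -30*(-9) - 373395/13 = 270 - 373395/13 = -369885/13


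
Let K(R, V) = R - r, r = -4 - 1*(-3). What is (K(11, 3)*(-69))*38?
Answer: -31464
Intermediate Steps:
r = -1 (r = -4 + 3 = -1)
K(R, V) = 1 + R (K(R, V) = R - 1*(-1) = R + 1 = 1 + R)
(K(11, 3)*(-69))*38 = ((1 + 11)*(-69))*38 = (12*(-69))*38 = -828*38 = -31464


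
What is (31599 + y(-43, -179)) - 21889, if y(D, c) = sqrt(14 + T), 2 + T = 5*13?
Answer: 9710 + sqrt(77) ≈ 9718.8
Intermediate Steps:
T = 63 (T = -2 + 5*13 = -2 + 65 = 63)
y(D, c) = sqrt(77) (y(D, c) = sqrt(14 + 63) = sqrt(77))
(31599 + y(-43, -179)) - 21889 = (31599 + sqrt(77)) - 21889 = 9710 + sqrt(77)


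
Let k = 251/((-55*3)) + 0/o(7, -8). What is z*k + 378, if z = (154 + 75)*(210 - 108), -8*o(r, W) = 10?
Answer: -1933496/55 ≈ -35155.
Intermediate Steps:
o(r, W) = -5/4 (o(r, W) = -⅛*10 = -5/4)
z = 23358 (z = 229*102 = 23358)
k = -251/165 (k = 251/((-55*3)) + 0/(-5/4) = 251/(-165) + 0*(-⅘) = 251*(-1/165) + 0 = -251/165 + 0 = -251/165 ≈ -1.5212)
z*k + 378 = 23358*(-251/165) + 378 = -1954286/55 + 378 = -1933496/55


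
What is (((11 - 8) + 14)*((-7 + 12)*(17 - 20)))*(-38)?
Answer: 9690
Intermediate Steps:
(((11 - 8) + 14)*((-7 + 12)*(17 - 20)))*(-38) = ((3 + 14)*(5*(-3)))*(-38) = (17*(-15))*(-38) = -255*(-38) = 9690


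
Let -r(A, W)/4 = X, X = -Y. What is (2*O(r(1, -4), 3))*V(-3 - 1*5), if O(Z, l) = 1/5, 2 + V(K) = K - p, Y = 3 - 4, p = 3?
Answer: -26/5 ≈ -5.2000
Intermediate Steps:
Y = -1
V(K) = -5 + K (V(K) = -2 + (K - 1*3) = -2 + (K - 3) = -2 + (-3 + K) = -5 + K)
X = 1 (X = -1*(-1) = 1)
r(A, W) = -4 (r(A, W) = -4*1 = -4)
O(Z, l) = ⅕
(2*O(r(1, -4), 3))*V(-3 - 1*5) = (2*(⅕))*(-5 + (-3 - 1*5)) = 2*(-5 + (-3 - 5))/5 = 2*(-5 - 8)/5 = (⅖)*(-13) = -26/5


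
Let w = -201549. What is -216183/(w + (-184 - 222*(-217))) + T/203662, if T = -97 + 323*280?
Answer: 57901242883/31274133058 ≈ 1.8514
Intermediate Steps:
T = 90343 (T = -97 + 90440 = 90343)
-216183/(w + (-184 - 222*(-217))) + T/203662 = -216183/(-201549 + (-184 - 222*(-217))) + 90343/203662 = -216183/(-201549 + (-184 + 48174)) + 90343*(1/203662) = -216183/(-201549 + 47990) + 90343/203662 = -216183/(-153559) + 90343/203662 = -216183*(-1/153559) + 90343/203662 = 216183/153559 + 90343/203662 = 57901242883/31274133058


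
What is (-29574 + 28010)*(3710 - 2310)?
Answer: -2189600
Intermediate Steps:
(-29574 + 28010)*(3710 - 2310) = -1564*1400 = -2189600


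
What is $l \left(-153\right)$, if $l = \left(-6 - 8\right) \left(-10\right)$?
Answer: $-21420$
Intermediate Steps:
$l = 140$ ($l = \left(-14\right) \left(-10\right) = 140$)
$l \left(-153\right) = 140 \left(-153\right) = -21420$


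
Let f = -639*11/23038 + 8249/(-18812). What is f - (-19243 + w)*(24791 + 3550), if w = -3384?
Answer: 138960668521063391/216695428 ≈ 6.4127e+8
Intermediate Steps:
f = -161135005/216695428 (f = -7029*1/23038 + 8249*(-1/18812) = -7029/23038 - 8249/18812 = -161135005/216695428 ≈ -0.74360)
f - (-19243 + w)*(24791 + 3550) = -161135005/216695428 - (-19243 - 3384)*(24791 + 3550) = -161135005/216695428 - (-22627)*28341 = -161135005/216695428 - 1*(-641271807) = -161135005/216695428 + 641271807 = 138960668521063391/216695428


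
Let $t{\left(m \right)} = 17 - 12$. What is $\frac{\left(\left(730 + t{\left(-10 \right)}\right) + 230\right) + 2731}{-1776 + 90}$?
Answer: $- \frac{616}{281} \approx -2.1922$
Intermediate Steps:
$t{\left(m \right)} = 5$
$\frac{\left(\left(730 + t{\left(-10 \right)}\right) + 230\right) + 2731}{-1776 + 90} = \frac{\left(\left(730 + 5\right) + 230\right) + 2731}{-1776 + 90} = \frac{\left(735 + 230\right) + 2731}{-1686} = \left(965 + 2731\right) \left(- \frac{1}{1686}\right) = 3696 \left(- \frac{1}{1686}\right) = - \frac{616}{281}$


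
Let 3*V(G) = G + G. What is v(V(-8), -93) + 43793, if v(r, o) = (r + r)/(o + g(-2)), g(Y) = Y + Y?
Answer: 12743795/291 ≈ 43793.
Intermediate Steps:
g(Y) = 2*Y
V(G) = 2*G/3 (V(G) = (G + G)/3 = (2*G)/3 = 2*G/3)
v(r, o) = 2*r/(-4 + o) (v(r, o) = (r + r)/(o + 2*(-2)) = (2*r)/(o - 4) = (2*r)/(-4 + o) = 2*r/(-4 + o))
v(V(-8), -93) + 43793 = 2*((⅔)*(-8))/(-4 - 93) + 43793 = 2*(-16/3)/(-97) + 43793 = 2*(-16/3)*(-1/97) + 43793 = 32/291 + 43793 = 12743795/291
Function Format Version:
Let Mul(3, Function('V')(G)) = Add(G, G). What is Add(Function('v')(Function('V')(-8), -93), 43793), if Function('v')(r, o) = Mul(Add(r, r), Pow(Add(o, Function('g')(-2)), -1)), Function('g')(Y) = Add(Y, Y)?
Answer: Rational(12743795, 291) ≈ 43793.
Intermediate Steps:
Function('g')(Y) = Mul(2, Y)
Function('V')(G) = Mul(Rational(2, 3), G) (Function('V')(G) = Mul(Rational(1, 3), Add(G, G)) = Mul(Rational(1, 3), Mul(2, G)) = Mul(Rational(2, 3), G))
Function('v')(r, o) = Mul(2, r, Pow(Add(-4, o), -1)) (Function('v')(r, o) = Mul(Add(r, r), Pow(Add(o, Mul(2, -2)), -1)) = Mul(Mul(2, r), Pow(Add(o, -4), -1)) = Mul(Mul(2, r), Pow(Add(-4, o), -1)) = Mul(2, r, Pow(Add(-4, o), -1)))
Add(Function('v')(Function('V')(-8), -93), 43793) = Add(Mul(2, Mul(Rational(2, 3), -8), Pow(Add(-4, -93), -1)), 43793) = Add(Mul(2, Rational(-16, 3), Pow(-97, -1)), 43793) = Add(Mul(2, Rational(-16, 3), Rational(-1, 97)), 43793) = Add(Rational(32, 291), 43793) = Rational(12743795, 291)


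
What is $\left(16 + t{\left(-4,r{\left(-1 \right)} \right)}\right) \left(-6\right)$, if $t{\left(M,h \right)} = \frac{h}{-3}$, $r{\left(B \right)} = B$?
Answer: $-98$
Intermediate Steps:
$t{\left(M,h \right)} = - \frac{h}{3}$ ($t{\left(M,h \right)} = h \left(- \frac{1}{3}\right) = - \frac{h}{3}$)
$\left(16 + t{\left(-4,r{\left(-1 \right)} \right)}\right) \left(-6\right) = \left(16 - - \frac{1}{3}\right) \left(-6\right) = \left(16 + \frac{1}{3}\right) \left(-6\right) = \frac{49}{3} \left(-6\right) = -98$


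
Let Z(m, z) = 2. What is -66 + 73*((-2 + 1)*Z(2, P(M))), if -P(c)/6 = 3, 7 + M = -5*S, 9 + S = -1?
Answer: -212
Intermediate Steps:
S = -10 (S = -9 - 1 = -10)
M = 43 (M = -7 - 5*(-10) = -7 + 50 = 43)
P(c) = -18 (P(c) = -6*3 = -18)
-66 + 73*((-2 + 1)*Z(2, P(M))) = -66 + 73*((-2 + 1)*2) = -66 + 73*(-1*2) = -66 + 73*(-2) = -66 - 146 = -212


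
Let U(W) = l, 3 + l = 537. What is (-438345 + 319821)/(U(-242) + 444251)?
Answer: -118524/444785 ≈ -0.26647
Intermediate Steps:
l = 534 (l = -3 + 537 = 534)
U(W) = 534
(-438345 + 319821)/(U(-242) + 444251) = (-438345 + 319821)/(534 + 444251) = -118524/444785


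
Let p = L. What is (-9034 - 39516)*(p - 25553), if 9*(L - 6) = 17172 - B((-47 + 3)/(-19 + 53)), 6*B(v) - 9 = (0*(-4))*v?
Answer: 3443044625/3 ≈ 1.1477e+9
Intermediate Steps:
B(v) = 3/2 (B(v) = 3/2 + ((0*(-4))*v)/6 = 3/2 + (0*v)/6 = 3/2 + (⅙)*0 = 3/2 + 0 = 3/2)
L = 11483/6 (L = 6 + (17172 - 1*3/2)/9 = 6 + (17172 - 3/2)/9 = 6 + (⅑)*(34341/2) = 6 + 11447/6 = 11483/6 ≈ 1913.8)
p = 11483/6 ≈ 1913.8
(-9034 - 39516)*(p - 25553) = (-9034 - 39516)*(11483/6 - 25553) = -48550*(-141835/6) = 3443044625/3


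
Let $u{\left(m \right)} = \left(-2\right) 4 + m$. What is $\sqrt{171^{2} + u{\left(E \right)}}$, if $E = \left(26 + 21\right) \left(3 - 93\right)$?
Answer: $\sqrt{25003} \approx 158.12$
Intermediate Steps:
$E = -4230$ ($E = 47 \left(-90\right) = -4230$)
$u{\left(m \right)} = -8 + m$
$\sqrt{171^{2} + u{\left(E \right)}} = \sqrt{171^{2} - 4238} = \sqrt{29241 - 4238} = \sqrt{25003}$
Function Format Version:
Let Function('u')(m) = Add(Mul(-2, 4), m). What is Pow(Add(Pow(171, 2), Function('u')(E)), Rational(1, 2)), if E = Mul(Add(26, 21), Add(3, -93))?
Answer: Pow(25003, Rational(1, 2)) ≈ 158.12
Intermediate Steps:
E = -4230 (E = Mul(47, -90) = -4230)
Function('u')(m) = Add(-8, m)
Pow(Add(Pow(171, 2), Function('u')(E)), Rational(1, 2)) = Pow(Add(Pow(171, 2), Add(-8, -4230)), Rational(1, 2)) = Pow(Add(29241, -4238), Rational(1, 2)) = Pow(25003, Rational(1, 2))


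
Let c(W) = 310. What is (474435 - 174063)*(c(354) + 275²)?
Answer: 22808747820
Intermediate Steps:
(474435 - 174063)*(c(354) + 275²) = (474435 - 174063)*(310 + 275²) = 300372*(310 + 75625) = 300372*75935 = 22808747820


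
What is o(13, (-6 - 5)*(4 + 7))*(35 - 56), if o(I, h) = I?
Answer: -273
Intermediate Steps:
o(13, (-6 - 5)*(4 + 7))*(35 - 56) = 13*(35 - 56) = 13*(-21) = -273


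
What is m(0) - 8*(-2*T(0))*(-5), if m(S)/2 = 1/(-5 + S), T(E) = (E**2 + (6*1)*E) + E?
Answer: -2/5 ≈ -0.40000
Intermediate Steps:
T(E) = E**2 + 7*E (T(E) = (E**2 + 6*E) + E = E**2 + 7*E)
m(S) = 2/(-5 + S)
m(0) - 8*(-2*T(0))*(-5) = 2/(-5 + 0) - 8*(-0*(7 + 0))*(-5) = 2/(-5) - 8*(-0*7)*(-5) = 2*(-1/5) - 8*(-2*0)*(-5) = -2/5 - 0*(-5) = -2/5 - 8*0 = -2/5 + 0 = -2/5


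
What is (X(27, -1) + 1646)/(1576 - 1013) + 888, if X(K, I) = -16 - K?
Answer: 501547/563 ≈ 890.85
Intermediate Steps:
(X(27, -1) + 1646)/(1576 - 1013) + 888 = ((-16 - 1*27) + 1646)/(1576 - 1013) + 888 = ((-16 - 27) + 1646)/563 + 888 = (-43 + 1646)*(1/563) + 888 = 1603*(1/563) + 888 = 1603/563 + 888 = 501547/563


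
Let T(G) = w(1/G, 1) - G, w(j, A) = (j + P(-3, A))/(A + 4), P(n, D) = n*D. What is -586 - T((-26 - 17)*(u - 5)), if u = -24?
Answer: 825015/1247 ≈ 661.60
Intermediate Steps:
P(n, D) = D*n
w(j, A) = (j - 3*A)/(4 + A) (w(j, A) = (j + A*(-3))/(A + 4) = (j - 3*A)/(4 + A))
T(G) = -⅗ - G + 1/(5*G) (T(G) = (1/G - 3*1)/(4 + 1) - G = (1/G - 3)/5 - G = (-3 + 1/G)/5 - G = (-⅗ + 1/(5*G)) - G = -⅗ - G + 1/(5*G))
-586 - T((-26 - 17)*(u - 5)) = -586 - (-⅗ - (-26 - 17)*(-24 - 5) + 1/(5*(((-26 - 17)*(-24 - 5))))) = -586 - (-⅗ - (-43)*(-29) + 1/(5*((-43*(-29))))) = -586 - (-⅗ - 1*1247 + (⅕)/1247) = -586 - (-⅗ - 1247 + (⅕)*(1/1247)) = -586 - (-⅗ - 1247 + 1/6235) = -586 - 1*(-1555757/1247) = -586 + 1555757/1247 = 825015/1247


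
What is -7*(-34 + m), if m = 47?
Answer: -91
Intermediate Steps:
-7*(-34 + m) = -7*(-34 + 47) = -7*13 = -91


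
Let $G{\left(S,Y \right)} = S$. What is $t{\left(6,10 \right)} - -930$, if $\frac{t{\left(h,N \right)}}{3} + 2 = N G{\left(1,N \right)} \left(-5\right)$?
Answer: $774$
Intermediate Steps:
$t{\left(h,N \right)} = -6 - 15 N$ ($t{\left(h,N \right)} = -6 + 3 N 1 \left(-5\right) = -6 + 3 N \left(-5\right) = -6 + 3 \left(- 5 N\right) = -6 - 15 N$)
$t{\left(6,10 \right)} - -930 = \left(-6 - 150\right) - -930 = \left(-6 - 150\right) + 930 = -156 + 930 = 774$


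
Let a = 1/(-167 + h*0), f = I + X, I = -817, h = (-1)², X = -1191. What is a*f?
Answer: 2008/167 ≈ 12.024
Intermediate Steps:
h = 1
f = -2008 (f = -817 - 1191 = -2008)
a = -1/167 (a = 1/(-167 + 1*0) = 1/(-167 + 0) = 1/(-167) = -1/167 ≈ -0.0059880)
a*f = -1/167*(-2008) = 2008/167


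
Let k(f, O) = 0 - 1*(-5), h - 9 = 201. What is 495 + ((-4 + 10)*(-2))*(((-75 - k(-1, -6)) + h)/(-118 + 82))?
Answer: 1615/3 ≈ 538.33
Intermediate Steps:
h = 210 (h = 9 + 201 = 210)
k(f, O) = 5 (k(f, O) = 0 + 5 = 5)
495 + ((-4 + 10)*(-2))*(((-75 - k(-1, -6)) + h)/(-118 + 82)) = 495 + ((-4 + 10)*(-2))*(((-75 - 1*5) + 210)/(-118 + 82)) = 495 + (6*(-2))*(((-75 - 5) + 210)/(-36)) = 495 - 12*(-80 + 210)*(-1)/36 = 495 - 1560*(-1)/36 = 495 - 12*(-65/18) = 495 + 130/3 = 1615/3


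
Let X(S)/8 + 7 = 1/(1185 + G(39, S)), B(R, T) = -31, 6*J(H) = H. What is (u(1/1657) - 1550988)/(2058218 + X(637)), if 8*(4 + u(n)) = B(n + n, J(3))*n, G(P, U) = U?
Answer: -604197239823/801768029936 ≈ -0.75358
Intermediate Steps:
J(H) = H/6
u(n) = -4 - 31*n/8 (u(n) = -4 + (-31*n)/8 = -4 - 31*n/8)
X(S) = -56 + 8/(1185 + S)
(u(1/1657) - 1550988)/(2058218 + X(637)) = ((-4 - 31/8/1657) - 1550988)/(2058218 + 8*(-8294 - 7*637)/(1185 + 637)) = ((-4 - 31/8*1/1657) - 1550988)/(2058218 + 8*(-8294 - 4459)/1822) = ((-4 - 31/13256) - 1550988)/(2058218 + 8*(1/1822)*(-12753)) = (-53055/13256 - 1550988)/(2058218 - 51012/911) = -20559949983/(13256*1874985586/911) = -20559949983/13256*911/1874985586 = -604197239823/801768029936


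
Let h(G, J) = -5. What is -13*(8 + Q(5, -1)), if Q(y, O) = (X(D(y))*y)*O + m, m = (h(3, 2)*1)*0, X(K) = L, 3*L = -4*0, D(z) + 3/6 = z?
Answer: -104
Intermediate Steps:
D(z) = -½ + z
L = 0 (L = (-4*0)/3 = (⅓)*0 = 0)
X(K) = 0
m = 0 (m = -5*1*0 = -5*0 = 0)
Q(y, O) = 0 (Q(y, O) = (0*y)*O + 0 = 0*O + 0 = 0 + 0 = 0)
-13*(8 + Q(5, -1)) = -13*(8 + 0) = -13*8 = -104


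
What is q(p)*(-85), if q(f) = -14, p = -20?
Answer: 1190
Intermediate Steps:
q(p)*(-85) = -14*(-85) = 1190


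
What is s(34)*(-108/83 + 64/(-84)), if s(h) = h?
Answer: -122264/1743 ≈ -70.146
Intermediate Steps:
s(34)*(-108/83 + 64/(-84)) = 34*(-108/83 + 64/(-84)) = 34*(-108*1/83 + 64*(-1/84)) = 34*(-108/83 - 16/21) = 34*(-3596/1743) = -122264/1743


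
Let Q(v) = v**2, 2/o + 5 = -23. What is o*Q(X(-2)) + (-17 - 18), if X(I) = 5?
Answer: -515/14 ≈ -36.786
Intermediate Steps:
o = -1/14 (o = 2/(-5 - 23) = 2/(-28) = 2*(-1/28) = -1/14 ≈ -0.071429)
o*Q(X(-2)) + (-17 - 18) = -1/14*5**2 + (-17 - 18) = -1/14*25 - 35 = -25/14 - 35 = -515/14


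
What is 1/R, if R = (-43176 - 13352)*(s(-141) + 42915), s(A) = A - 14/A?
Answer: -141/340928734144 ≈ -4.1358e-10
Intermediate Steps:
R = -340928734144/141 (R = (-43176 - 13352)*((-141 - 14/(-141)) + 42915) = -56528*((-141 - 14*(-1/141)) + 42915) = -56528*((-141 + 14/141) + 42915) = -56528*(-19867/141 + 42915) = -56528*6031148/141 = -340928734144/141 ≈ -2.4179e+9)
1/R = 1/(-340928734144/141) = -141/340928734144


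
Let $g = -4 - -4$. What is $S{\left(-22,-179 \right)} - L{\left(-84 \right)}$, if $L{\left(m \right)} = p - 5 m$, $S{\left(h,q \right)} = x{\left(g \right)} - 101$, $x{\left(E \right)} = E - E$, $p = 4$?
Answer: $-525$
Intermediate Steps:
$g = 0$ ($g = -4 + 4 = 0$)
$x{\left(E \right)} = 0$
$S{\left(h,q \right)} = -101$ ($S{\left(h,q \right)} = 0 - 101 = -101$)
$L{\left(m \right)} = 4 - 5 m$
$S{\left(-22,-179 \right)} - L{\left(-84 \right)} = -101 - \left(4 - -420\right) = -101 - \left(4 + 420\right) = -101 - 424 = -525$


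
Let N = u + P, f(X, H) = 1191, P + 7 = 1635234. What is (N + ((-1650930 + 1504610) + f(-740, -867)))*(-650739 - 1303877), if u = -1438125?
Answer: -101587257368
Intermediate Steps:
P = 1635227 (P = -7 + 1635234 = 1635227)
N = 197102 (N = -1438125 + 1635227 = 197102)
(N + ((-1650930 + 1504610) + f(-740, -867)))*(-650739 - 1303877) = (197102 + ((-1650930 + 1504610) + 1191))*(-650739 - 1303877) = (197102 + (-146320 + 1191))*(-1954616) = (197102 - 145129)*(-1954616) = 51973*(-1954616) = -101587257368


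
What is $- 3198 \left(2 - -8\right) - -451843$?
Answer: $419863$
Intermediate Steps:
$- 3198 \left(2 - -8\right) - -451843 = - 3198 \left(2 + 8\right) + 451843 = \left(-3198\right) 10 + 451843 = -31980 + 451843 = 419863$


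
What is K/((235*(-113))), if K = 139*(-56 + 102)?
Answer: -6394/26555 ≈ -0.24078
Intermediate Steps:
K = 6394 (K = 139*46 = 6394)
K/((235*(-113))) = 6394/((235*(-113))) = 6394/(-26555) = 6394*(-1/26555) = -6394/26555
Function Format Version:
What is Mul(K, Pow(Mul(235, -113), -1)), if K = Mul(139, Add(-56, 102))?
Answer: Rational(-6394, 26555) ≈ -0.24078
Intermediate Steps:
K = 6394 (K = Mul(139, 46) = 6394)
Mul(K, Pow(Mul(235, -113), -1)) = Mul(6394, Pow(Mul(235, -113), -1)) = Mul(6394, Pow(-26555, -1)) = Mul(6394, Rational(-1, 26555)) = Rational(-6394, 26555)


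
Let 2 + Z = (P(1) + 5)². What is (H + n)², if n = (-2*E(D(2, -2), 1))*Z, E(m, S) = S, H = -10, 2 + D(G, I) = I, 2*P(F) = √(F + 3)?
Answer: 6084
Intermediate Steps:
P(F) = √(3 + F)/2 (P(F) = √(F + 3)/2 = √(3 + F)/2)
D(G, I) = -2 + I
Z = 34 (Z = -2 + (√(3 + 1)/2 + 5)² = -2 + (√4/2 + 5)² = -2 + ((½)*2 + 5)² = -2 + (1 + 5)² = -2 + 6² = -2 + 36 = 34)
n = -68 (n = -2*1*34 = -2*34 = -68)
(H + n)² = (-10 - 68)² = (-78)² = 6084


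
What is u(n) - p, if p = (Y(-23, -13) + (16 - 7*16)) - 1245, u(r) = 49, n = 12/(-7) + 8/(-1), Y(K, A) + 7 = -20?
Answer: 1417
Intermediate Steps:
Y(K, A) = -27 (Y(K, A) = -7 - 20 = -27)
n = -68/7 (n = 12*(-⅐) + 8*(-1) = -12/7 - 8 = -68/7 ≈ -9.7143)
p = -1368 (p = (-27 + (16 - 7*16)) - 1245 = (-27 + (16 - 112)) - 1245 = (-27 - 96) - 1245 = -123 - 1245 = -1368)
u(n) - p = 49 - 1*(-1368) = 49 + 1368 = 1417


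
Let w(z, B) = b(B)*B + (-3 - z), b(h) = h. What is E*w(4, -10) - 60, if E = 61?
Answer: 5613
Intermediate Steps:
w(z, B) = -3 + B**2 - z (w(z, B) = B*B + (-3 - z) = B**2 + (-3 - z) = -3 + B**2 - z)
E*w(4, -10) - 60 = 61*(-3 + (-10)**2 - 1*4) - 60 = 61*(-3 + 100 - 4) - 60 = 61*93 - 60 = 5673 - 60 = 5613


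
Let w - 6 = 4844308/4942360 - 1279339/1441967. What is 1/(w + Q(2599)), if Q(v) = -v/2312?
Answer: 2059622086392680/10233866701196889 ≈ 0.20126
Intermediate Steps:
Q(v) = -v/2312 (Q(v) = -v*(1/2312) = -v/2312)
w = 10855674626629/1781680005530 (w = 6 + (4844308/4942360 - 1279339/1441967) = 6 + (4844308*(1/4942360) - 1279339*1/1441967) = 6 + (1211077/1235590 - 1279339/1441967) = 6 + 165594593449/1781680005530 = 10855674626629/1781680005530 ≈ 6.0929)
1/(w + Q(2599)) = 1/(10855674626629/1781680005530 - 1/2312*2599) = 1/(10855674626629/1781680005530 - 2599/2312) = 1/(10233866701196889/2059622086392680) = 2059622086392680/10233866701196889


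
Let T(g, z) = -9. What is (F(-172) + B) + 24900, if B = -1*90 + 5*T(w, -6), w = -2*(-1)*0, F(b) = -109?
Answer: 24656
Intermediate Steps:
w = 0 (w = 2*0 = 0)
B = -135 (B = -1*90 + 5*(-9) = -90 - 45 = -135)
(F(-172) + B) + 24900 = (-109 - 135) + 24900 = -244 + 24900 = 24656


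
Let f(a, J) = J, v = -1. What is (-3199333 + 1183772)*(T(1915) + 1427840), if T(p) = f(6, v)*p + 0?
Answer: -2874038818925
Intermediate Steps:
T(p) = -p (T(p) = -p + 0 = -p)
(-3199333 + 1183772)*(T(1915) + 1427840) = (-3199333 + 1183772)*(-1*1915 + 1427840) = -2015561*(-1915 + 1427840) = -2015561*1425925 = -2874038818925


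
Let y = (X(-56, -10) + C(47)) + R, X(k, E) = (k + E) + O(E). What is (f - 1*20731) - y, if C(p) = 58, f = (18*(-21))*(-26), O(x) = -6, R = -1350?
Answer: -9539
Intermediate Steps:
X(k, E) = -6 + E + k (X(k, E) = (k + E) - 6 = (E + k) - 6 = -6 + E + k)
f = 9828 (f = -378*(-26) = 9828)
y = -1364 (y = ((-6 - 10 - 56) + 58) - 1350 = (-72 + 58) - 1350 = -14 - 1350 = -1364)
(f - 1*20731) - y = (9828 - 1*20731) - 1*(-1364) = (9828 - 20731) + 1364 = -10903 + 1364 = -9539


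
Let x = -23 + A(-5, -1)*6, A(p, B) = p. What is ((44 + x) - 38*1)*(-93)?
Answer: 4371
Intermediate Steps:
x = -53 (x = -23 - 5*6 = -23 - 30 = -53)
((44 + x) - 38*1)*(-93) = ((44 - 53) - 38*1)*(-93) = (-9 - 38)*(-93) = -47*(-93) = 4371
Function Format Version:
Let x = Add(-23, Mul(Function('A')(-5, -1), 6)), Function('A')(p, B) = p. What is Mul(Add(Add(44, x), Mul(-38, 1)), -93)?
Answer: 4371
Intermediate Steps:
x = -53 (x = Add(-23, Mul(-5, 6)) = Add(-23, -30) = -53)
Mul(Add(Add(44, x), Mul(-38, 1)), -93) = Mul(Add(Add(44, -53), Mul(-38, 1)), -93) = Mul(Add(-9, -38), -93) = Mul(-47, -93) = 4371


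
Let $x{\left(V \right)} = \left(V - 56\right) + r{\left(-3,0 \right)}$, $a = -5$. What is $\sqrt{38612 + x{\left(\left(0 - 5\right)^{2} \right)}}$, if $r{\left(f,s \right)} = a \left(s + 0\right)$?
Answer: $\sqrt{38581} \approx 196.42$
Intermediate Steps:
$r{\left(f,s \right)} = - 5 s$ ($r{\left(f,s \right)} = - 5 \left(s + 0\right) = - 5 s$)
$x{\left(V \right)} = -56 + V$ ($x{\left(V \right)} = \left(V - 56\right) - 0 = \left(-56 + V\right) + 0 = -56 + V$)
$\sqrt{38612 + x{\left(\left(0 - 5\right)^{2} \right)}} = \sqrt{38612 - \left(56 - \left(0 - 5\right)^{2}\right)} = \sqrt{38612 - \left(56 - \left(-5\right)^{2}\right)} = \sqrt{38612 + \left(-56 + 25\right)} = \sqrt{38612 - 31} = \sqrt{38581}$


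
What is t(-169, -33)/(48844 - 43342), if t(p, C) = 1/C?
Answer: -1/181566 ≈ -5.5076e-6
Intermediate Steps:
t(-169, -33)/(48844 - 43342) = 1/((-33)*(48844 - 43342)) = -1/33/5502 = -1/33*1/5502 = -1/181566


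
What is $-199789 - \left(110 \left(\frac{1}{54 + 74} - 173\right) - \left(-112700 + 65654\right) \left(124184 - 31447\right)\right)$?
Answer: $- \frac{279237482359}{64} \approx -4.3631 \cdot 10^{9}$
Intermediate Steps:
$-199789 - \left(110 \left(\frac{1}{54 + 74} - 173\right) - \left(-112700 + 65654\right) \left(124184 - 31447\right)\right) = -199789 - \left(4362904902 + 110 \left(\frac{1}{128} - 173\right)\right) = -199789 - \frac{279224695863}{64} = - \frac{279237482359}{64}$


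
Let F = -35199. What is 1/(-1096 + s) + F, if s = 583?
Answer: -18057088/513 ≈ -35199.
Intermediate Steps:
1/(-1096 + s) + F = 1/(-1096 + 583) - 35199 = 1/(-513) - 35199 = -1/513 - 35199 = -18057088/513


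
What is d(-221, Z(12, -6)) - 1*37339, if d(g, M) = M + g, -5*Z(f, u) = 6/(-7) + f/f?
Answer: -1314601/35 ≈ -37560.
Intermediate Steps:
Z(f, u) = -1/35 (Z(f, u) = -(6/(-7) + f/f)/5 = -(6*(-1/7) + 1)/5 = -(-6/7 + 1)/5 = -1/5*1/7 = -1/35)
d(-221, Z(12, -6)) - 1*37339 = (-1/35 - 221) - 1*37339 = -7736/35 - 37339 = -1314601/35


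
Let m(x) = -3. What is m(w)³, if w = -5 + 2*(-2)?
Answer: -27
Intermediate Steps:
w = -9 (w = -5 - 4 = -9)
m(w)³ = (-3)³ = -27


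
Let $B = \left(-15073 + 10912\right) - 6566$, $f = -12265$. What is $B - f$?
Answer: $1538$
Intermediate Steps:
$B = -10727$ ($B = -4161 - 6566 = -10727$)
$B - f = -10727 - -12265 = -10727 + 12265 = 1538$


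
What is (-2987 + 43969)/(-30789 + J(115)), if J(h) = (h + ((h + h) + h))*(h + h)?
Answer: 40982/75011 ≈ 0.54635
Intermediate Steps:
J(h) = 8*h**2 (J(h) = (h + (2*h + h))*(2*h) = (h + 3*h)*(2*h) = (4*h)*(2*h) = 8*h**2)
(-2987 + 43969)/(-30789 + J(115)) = (-2987 + 43969)/(-30789 + 8*115**2) = 40982/(-30789 + 8*13225) = 40982/(-30789 + 105800) = 40982/75011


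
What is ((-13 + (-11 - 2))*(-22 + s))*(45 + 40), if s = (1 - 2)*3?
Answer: 55250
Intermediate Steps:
s = -3 (s = -1*3 = -3)
((-13 + (-11 - 2))*(-22 + s))*(45 + 40) = ((-13 + (-11 - 2))*(-22 - 3))*(45 + 40) = ((-13 - 13)*(-25))*85 = -26*(-25)*85 = 650*85 = 55250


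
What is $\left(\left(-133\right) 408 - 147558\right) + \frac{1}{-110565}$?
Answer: $- \frac{22314449431}{110565} \approx -2.0182 \cdot 10^{5}$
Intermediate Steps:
$\left(\left(-133\right) 408 - 147558\right) + \frac{1}{-110565} = \left(-54264 - 147558\right) - \frac{1}{110565} = -201822 - \frac{1}{110565} = - \frac{22314449431}{110565}$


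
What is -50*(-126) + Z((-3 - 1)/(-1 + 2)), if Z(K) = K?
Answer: 6296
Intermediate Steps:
-50*(-126) + Z((-3 - 1)/(-1 + 2)) = -50*(-126) + (-3 - 1)/(-1 + 2) = 6300 - 4/1 = 6300 - 4*1 = 6300 - 4 = 6296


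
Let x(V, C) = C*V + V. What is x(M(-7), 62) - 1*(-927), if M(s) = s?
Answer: 486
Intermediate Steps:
x(V, C) = V + C*V
x(M(-7), 62) - 1*(-927) = -7*(1 + 62) - 1*(-927) = -7*63 + 927 = -441 + 927 = 486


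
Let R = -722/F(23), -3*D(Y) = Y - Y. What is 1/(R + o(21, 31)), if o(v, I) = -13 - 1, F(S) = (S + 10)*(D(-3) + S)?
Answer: -759/11348 ≈ -0.066884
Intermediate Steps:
D(Y) = 0 (D(Y) = -(Y - Y)/3 = -1/3*0 = 0)
F(S) = S*(10 + S) (F(S) = (S + 10)*(0 + S) = (10 + S)*S = S*(10 + S))
o(v, I) = -14
R = -722/759 (R = -722*1/(23*(10 + 23)) = -722/(23*33) = -722/759 ≈ -0.95125)
1/(R + o(21, 31)) = 1/(-722/759 - 14) = 1/(-11348/759) = -759/11348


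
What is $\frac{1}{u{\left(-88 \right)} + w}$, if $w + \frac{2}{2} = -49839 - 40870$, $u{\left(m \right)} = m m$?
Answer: $- \frac{1}{82966} \approx -1.2053 \cdot 10^{-5}$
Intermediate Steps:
$u{\left(m \right)} = m^{2}$
$w = -90710$ ($w = -1 - 90709 = -90710$)
$\frac{1}{u{\left(-88 \right)} + w} = \frac{1}{\left(-88\right)^{2} - 90710} = \frac{1}{7744 - 90710} = \frac{1}{-82966} = - \frac{1}{82966}$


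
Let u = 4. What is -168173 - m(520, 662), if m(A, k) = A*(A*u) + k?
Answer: -1250435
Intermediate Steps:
m(A, k) = k + 4*A**2 (m(A, k) = A*(A*4) + k = A*(4*A) + k = 4*A**2 + k = k + 4*A**2)
-168173 - m(520, 662) = -168173 - (662 + 4*520**2) = -168173 - (662 + 4*270400) = -168173 - (662 + 1081600) = -168173 - 1*1082262 = -168173 - 1082262 = -1250435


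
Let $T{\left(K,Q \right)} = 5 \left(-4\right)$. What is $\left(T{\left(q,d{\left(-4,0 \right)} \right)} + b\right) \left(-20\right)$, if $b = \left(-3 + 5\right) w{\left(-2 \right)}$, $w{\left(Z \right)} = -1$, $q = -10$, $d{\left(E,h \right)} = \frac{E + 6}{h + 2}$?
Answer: $440$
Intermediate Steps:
$d{\left(E,h \right)} = \frac{6 + E}{2 + h}$
$T{\left(K,Q \right)} = -20$
$b = -2$ ($b = \left(-3 + 5\right) \left(-1\right) = 2 \left(-1\right) = -2$)
$\left(T{\left(q,d{\left(-4,0 \right)} \right)} + b\right) \left(-20\right) = \left(-20 - 2\right) \left(-20\right) = \left(-22\right) \left(-20\right) = 440$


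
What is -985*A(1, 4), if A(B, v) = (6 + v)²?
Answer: -98500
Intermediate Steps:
-985*A(1, 4) = -985*(6 + 4)² = -985*10² = -985*100 = -98500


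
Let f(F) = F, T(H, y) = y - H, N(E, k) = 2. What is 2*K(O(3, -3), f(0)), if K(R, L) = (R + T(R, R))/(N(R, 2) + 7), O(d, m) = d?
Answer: 2/3 ≈ 0.66667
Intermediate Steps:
K(R, L) = R/9 (K(R, L) = (R + (R - R))/(2 + 7) = (R + 0)/9 = R*(1/9) = R/9)
2*K(O(3, -3), f(0)) = 2*((1/9)*3) = 2*(1/3) = 2/3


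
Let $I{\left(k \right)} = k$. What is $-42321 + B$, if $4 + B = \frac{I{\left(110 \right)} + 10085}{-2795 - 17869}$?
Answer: $- \frac{874613995}{20664} \approx -42326.0$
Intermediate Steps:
$B = - \frac{92851}{20664}$ ($B = -4 + \frac{110 + 10085}{-2795 - 17869} = -4 + \frac{10195}{-20664} = -4 + 10195 \left(- \frac{1}{20664}\right) = -4 - \frac{10195}{20664} = - \frac{92851}{20664} \approx -4.4934$)
$-42321 + B = -42321 - \frac{92851}{20664} = - \frac{874613995}{20664}$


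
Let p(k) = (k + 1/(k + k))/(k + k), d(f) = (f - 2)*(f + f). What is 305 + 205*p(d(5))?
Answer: 293441/720 ≈ 407.56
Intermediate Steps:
d(f) = 2*f*(-2 + f) (d(f) = (-2 + f)*(2*f) = 2*f*(-2 + f))
p(k) = (k + 1/(2*k))/(2*k) (p(k) = (k + 1/(2*k))/((2*k)) = (k + 1/(2*k))*(1/(2*k)) = (k + 1/(2*k))/(2*k))
305 + 205*p(d(5)) = 305 + 205*(½ + 1/(4*(2*5*(-2 + 5))²)) = 305 + 205*(½ + 1/(4*(2*5*3)²)) = 305 + 205*(½ + (¼)/30²) = 305 + 205*(½ + (¼)*(1/900)) = 305 + 205*(½ + 1/3600) = 305 + 205*(1801/3600) = 305 + 73841/720 = 293441/720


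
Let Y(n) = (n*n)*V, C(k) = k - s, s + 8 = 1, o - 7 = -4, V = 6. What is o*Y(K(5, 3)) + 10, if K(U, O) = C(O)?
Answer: 1810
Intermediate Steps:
o = 3 (o = 7 - 4 = 3)
s = -7 (s = -8 + 1 = -7)
C(k) = 7 + k (C(k) = k - 1*(-7) = k + 7 = 7 + k)
K(U, O) = 7 + O
Y(n) = 6*n² (Y(n) = (n*n)*6 = n²*6 = 6*n²)
o*Y(K(5, 3)) + 10 = 3*(6*(7 + 3)²) + 10 = 3*(6*10²) + 10 = 3*(6*100) + 10 = 3*600 + 10 = 1800 + 10 = 1810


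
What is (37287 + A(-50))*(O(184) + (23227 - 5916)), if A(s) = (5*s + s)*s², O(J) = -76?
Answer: -12283608555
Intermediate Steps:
A(s) = 6*s³ (A(s) = (6*s)*s² = 6*s³)
(37287 + A(-50))*(O(184) + (23227 - 5916)) = (37287 + 6*(-50)³)*(-76 + (23227 - 5916)) = (37287 + 6*(-125000))*(-76 + 17311) = (37287 - 750000)*17235 = -712713*17235 = -12283608555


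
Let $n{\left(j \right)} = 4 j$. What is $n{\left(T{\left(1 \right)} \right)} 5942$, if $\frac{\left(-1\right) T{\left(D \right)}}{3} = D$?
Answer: $-71304$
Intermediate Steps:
$T{\left(D \right)} = - 3 D$
$n{\left(T{\left(1 \right)} \right)} 5942 = 4 \left(\left(-3\right) 1\right) 5942 = 4 \left(-3\right) 5942 = \left(-12\right) 5942 = -71304$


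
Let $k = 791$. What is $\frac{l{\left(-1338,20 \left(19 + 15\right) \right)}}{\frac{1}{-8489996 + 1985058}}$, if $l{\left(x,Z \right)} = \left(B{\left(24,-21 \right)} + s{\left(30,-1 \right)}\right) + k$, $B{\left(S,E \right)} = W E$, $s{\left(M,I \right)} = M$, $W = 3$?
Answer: $-4930743004$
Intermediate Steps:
$B{\left(S,E \right)} = 3 E$
$l{\left(x,Z \right)} = 758$ ($l{\left(x,Z \right)} = \left(3 \left(-21\right) + 30\right) + 791 = \left(-63 + 30\right) + 791 = -33 + 791 = 758$)
$\frac{l{\left(-1338,20 \left(19 + 15\right) \right)}}{\frac{1}{-8489996 + 1985058}} = \frac{758}{\frac{1}{-8489996 + 1985058}} = \frac{758}{\frac{1}{-6504938}} = \frac{758}{- \frac{1}{6504938}} = 758 \left(-6504938\right) = -4930743004$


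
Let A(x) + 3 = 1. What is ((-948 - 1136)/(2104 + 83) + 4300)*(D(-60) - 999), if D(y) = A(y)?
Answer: -9411418016/2187 ≈ -4.3033e+6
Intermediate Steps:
A(x) = -2 (A(x) = -3 + 1 = -2)
D(y) = -2
((-948 - 1136)/(2104 + 83) + 4300)*(D(-60) - 999) = ((-948 - 1136)/(2104 + 83) + 4300)*(-2 - 999) = (-2084/2187 + 4300)*(-1001) = (9402016/2187)*(-1001) = -9411418016/2187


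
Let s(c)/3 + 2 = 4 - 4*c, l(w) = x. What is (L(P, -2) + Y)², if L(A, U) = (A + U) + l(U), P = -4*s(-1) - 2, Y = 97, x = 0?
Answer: 441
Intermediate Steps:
l(w) = 0
s(c) = 6 - 12*c (s(c) = -6 + 3*(4 - 4*c) = -6 + (12 - 12*c) = 6 - 12*c)
P = -74 (P = -4*(6 - 12*(-1)) - 2 = -4*(6 + 12) - 2 = -4*18 - 2 = -72 - 2 = -74)
L(A, U) = A + U (L(A, U) = (A + U) + 0 = A + U)
(L(P, -2) + Y)² = ((-74 - 2) + 97)² = (-76 + 97)² = 21² = 441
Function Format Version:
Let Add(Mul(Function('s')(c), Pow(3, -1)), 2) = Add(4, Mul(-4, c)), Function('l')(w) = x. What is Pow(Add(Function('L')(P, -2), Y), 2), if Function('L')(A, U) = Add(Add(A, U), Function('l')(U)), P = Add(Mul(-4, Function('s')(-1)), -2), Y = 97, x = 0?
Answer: 441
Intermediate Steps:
Function('l')(w) = 0
Function('s')(c) = Add(6, Mul(-12, c)) (Function('s')(c) = Add(-6, Mul(3, Add(4, Mul(-4, c)))) = Add(-6, Add(12, Mul(-12, c))) = Add(6, Mul(-12, c)))
P = -74 (P = Add(Mul(-4, Add(6, Mul(-12, -1))), -2) = Add(Mul(-4, Add(6, 12)), -2) = Add(Mul(-4, 18), -2) = Add(-72, -2) = -74)
Function('L')(A, U) = Add(A, U) (Function('L')(A, U) = Add(Add(A, U), 0) = Add(A, U))
Pow(Add(Function('L')(P, -2), Y), 2) = Pow(Add(Add(-74, -2), 97), 2) = Pow(Add(-76, 97), 2) = Pow(21, 2) = 441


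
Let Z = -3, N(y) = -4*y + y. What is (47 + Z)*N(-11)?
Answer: 1452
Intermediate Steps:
N(y) = -3*y
(47 + Z)*N(-11) = (47 - 3)*(-3*(-11)) = 44*33 = 1452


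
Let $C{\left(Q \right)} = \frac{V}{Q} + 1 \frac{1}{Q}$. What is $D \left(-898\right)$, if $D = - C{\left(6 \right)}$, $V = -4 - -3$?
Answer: $0$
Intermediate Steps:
$V = -1$ ($V = -4 + 3 = -1$)
$C{\left(Q \right)} = 0$ ($C{\left(Q \right)} = - \frac{1}{Q} + 1 \frac{1}{Q} = - \frac{1}{Q} + \frac{1}{Q} = 0$)
$D = 0$ ($D = \left(-1\right) 0 = 0$)
$D \left(-898\right) = 0 \left(-898\right) = 0$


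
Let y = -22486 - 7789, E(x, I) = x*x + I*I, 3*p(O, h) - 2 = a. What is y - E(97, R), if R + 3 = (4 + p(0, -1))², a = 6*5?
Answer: -6858685/81 ≈ -84675.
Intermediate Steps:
a = 30
p(O, h) = 32/3 (p(O, h) = ⅔ + (⅓)*30 = ⅔ + 10 = 32/3)
R = 1909/9 (R = -3 + (4 + 32/3)² = -3 + (44/3)² = -3 + 1936/9 = 1909/9 ≈ 212.11)
E(x, I) = I² + x² (E(x, I) = x² + I² = I² + x²)
y = -30275
y - E(97, R) = -30275 - ((1909/9)² + 97²) = -30275 - (3644281/81 + 9409) = -30275 - 1*4406410/81 = -30275 - 4406410/81 = -6858685/81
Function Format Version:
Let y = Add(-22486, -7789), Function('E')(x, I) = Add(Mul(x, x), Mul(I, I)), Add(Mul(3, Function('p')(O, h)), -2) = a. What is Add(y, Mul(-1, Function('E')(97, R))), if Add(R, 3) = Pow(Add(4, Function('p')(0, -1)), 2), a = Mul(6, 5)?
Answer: Rational(-6858685, 81) ≈ -84675.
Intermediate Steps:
a = 30
Function('p')(O, h) = Rational(32, 3) (Function('p')(O, h) = Add(Rational(2, 3), Mul(Rational(1, 3), 30)) = Add(Rational(2, 3), 10) = Rational(32, 3))
R = Rational(1909, 9) (R = Add(-3, Pow(Add(4, Rational(32, 3)), 2)) = Add(-3, Pow(Rational(44, 3), 2)) = Add(-3, Rational(1936, 9)) = Rational(1909, 9) ≈ 212.11)
Function('E')(x, I) = Add(Pow(I, 2), Pow(x, 2)) (Function('E')(x, I) = Add(Pow(x, 2), Pow(I, 2)) = Add(Pow(I, 2), Pow(x, 2)))
y = -30275
Add(y, Mul(-1, Function('E')(97, R))) = Add(-30275, Mul(-1, Add(Pow(Rational(1909, 9), 2), Pow(97, 2)))) = Add(-30275, Mul(-1, Add(Rational(3644281, 81), 9409))) = Add(-30275, Mul(-1, Rational(4406410, 81))) = Add(-30275, Rational(-4406410, 81)) = Rational(-6858685, 81)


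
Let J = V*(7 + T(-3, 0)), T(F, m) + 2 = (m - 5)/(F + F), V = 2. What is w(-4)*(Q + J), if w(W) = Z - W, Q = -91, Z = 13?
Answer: -4046/3 ≈ -1348.7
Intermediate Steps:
w(W) = 13 - W
T(F, m) = -2 + (-5 + m)/(2*F) (T(F, m) = -2 + (m - 5)/(F + F) = -2 + (-5 + m)/((2*F)) = -2 + (-5 + m)*(1/(2*F)) = -2 + (-5 + m)/(2*F))
J = 35/3 (J = 2*(7 + (½)*(-5 + 0 - 4*(-3))/(-3)) = 2*(7 + (½)*(-⅓)*(-5 + 0 + 12)) = 2*(7 + (½)*(-⅓)*7) = 2*(7 - 7/6) = 2*(35/6) = 35/3 ≈ 11.667)
w(-4)*(Q + J) = (13 - 1*(-4))*(-91 + 35/3) = (13 + 4)*(-238/3) = 17*(-238/3) = -4046/3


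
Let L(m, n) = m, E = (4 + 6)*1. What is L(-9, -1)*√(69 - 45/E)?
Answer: -9*√258/2 ≈ -72.281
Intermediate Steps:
E = 10 (E = 10*1 = 10)
L(-9, -1)*√(69 - 45/E) = -9*√(69 - 45/10) = -9*√(69 - 45*⅒) = -9*√(69 - 9/2) = -9*√258/2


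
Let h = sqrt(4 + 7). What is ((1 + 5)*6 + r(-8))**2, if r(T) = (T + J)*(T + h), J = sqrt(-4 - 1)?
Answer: (100 - 8*sqrt(11) + I*sqrt(55) - 8*I*sqrt(5))**2 ≈ 5287.7 - 1538.7*I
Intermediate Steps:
h = sqrt(11) ≈ 3.3166
J = I*sqrt(5) (J = sqrt(-5) = I*sqrt(5) ≈ 2.2361*I)
r(T) = (T + sqrt(11))*(T + I*sqrt(5)) (r(T) = (T + I*sqrt(5))*(T + sqrt(11)) = (T + sqrt(11))*(T + I*sqrt(5)))
((1 + 5)*6 + r(-8))**2 = ((1 + 5)*6 + ((-8)**2 + I*sqrt(55) - 8*sqrt(11) + I*(-8)*sqrt(5)))**2 = (6*6 + (64 + I*sqrt(55) - 8*sqrt(11) - 8*I*sqrt(5)))**2 = (36 + (64 - 8*sqrt(11) + I*sqrt(55) - 8*I*sqrt(5)))**2 = (100 - 8*sqrt(11) + I*sqrt(55) - 8*I*sqrt(5))**2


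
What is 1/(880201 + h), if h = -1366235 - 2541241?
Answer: -1/3027275 ≈ -3.3033e-7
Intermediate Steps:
h = -3907476
1/(880201 + h) = 1/(880201 - 3907476) = 1/(-3027275) = -1/3027275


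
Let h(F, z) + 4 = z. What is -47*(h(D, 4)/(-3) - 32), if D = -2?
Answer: 1504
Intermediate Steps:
h(F, z) = -4 + z
-47*(h(D, 4)/(-3) - 32) = -47*((-4 + 4)/(-3) - 32) = -47*(0*(-1/3) - 32) = -47*(0 - 32) = -47*(-32) = 1504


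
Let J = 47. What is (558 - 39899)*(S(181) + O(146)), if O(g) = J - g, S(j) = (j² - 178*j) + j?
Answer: -24588125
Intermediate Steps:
S(j) = j² - 177*j
O(g) = 47 - g
(558 - 39899)*(S(181) + O(146)) = (558 - 39899)*(181*(-177 + 181) + (47 - 1*146)) = -39341*(181*4 + (47 - 146)) = -39341*(724 - 99) = -39341*625 = -24588125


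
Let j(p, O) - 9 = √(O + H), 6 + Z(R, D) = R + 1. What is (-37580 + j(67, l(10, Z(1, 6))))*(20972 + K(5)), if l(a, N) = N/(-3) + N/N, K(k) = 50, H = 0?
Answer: -789817562 + 21022*√21/3 ≈ -7.8979e+8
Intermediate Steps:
Z(R, D) = -5 + R (Z(R, D) = -6 + (R + 1) = -6 + (1 + R) = -5 + R)
l(a, N) = 1 - N/3 (l(a, N) = N*(-⅓) + 1 = -N/3 + 1 = 1 - N/3)
j(p, O) = 9 + √O (j(p, O) = 9 + √(O + 0) = 9 + √O)
(-37580 + j(67, l(10, Z(1, 6))))*(20972 + K(5)) = (-37580 + (9 + √(1 - (-5 + 1)/3)))*(20972 + 50) = (-37580 + (9 + √(1 - ⅓*(-4))))*21022 = (-37580 + (9 + √(1 + 4/3)))*21022 = (-37580 + (9 + √(7/3)))*21022 = (-37580 + (9 + √21/3))*21022 = (-37571 + √21/3)*21022 = -789817562 + 21022*√21/3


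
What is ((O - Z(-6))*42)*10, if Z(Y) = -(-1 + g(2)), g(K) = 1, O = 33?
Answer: 13860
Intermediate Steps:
Z(Y) = 0 (Z(Y) = -(-1 + 1) = -1*0 = 0)
((O - Z(-6))*42)*10 = ((33 - 1*0)*42)*10 = ((33 + 0)*42)*10 = (33*42)*10 = 1386*10 = 13860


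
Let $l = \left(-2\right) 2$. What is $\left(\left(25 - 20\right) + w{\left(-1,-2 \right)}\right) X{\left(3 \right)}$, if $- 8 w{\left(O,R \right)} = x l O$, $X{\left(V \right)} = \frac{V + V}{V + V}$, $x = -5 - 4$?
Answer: $\frac{19}{2} \approx 9.5$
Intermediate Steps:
$l = -4$
$x = -9$ ($x = -5 - 4 = -9$)
$X{\left(V \right)} = 1$ ($X{\left(V \right)} = \frac{2 V}{2 V} = 2 V \frac{1}{2 V} = 1$)
$w{\left(O,R \right)} = - \frac{9 O}{2}$ ($w{\left(O,R \right)} = - \frac{\left(-9\right) \left(-4\right) O}{8} = - \frac{36 O}{8} = - \frac{9 O}{2}$)
$\left(\left(25 - 20\right) + w{\left(-1,-2 \right)}\right) X{\left(3 \right)} = \left(\left(25 - 20\right) - - \frac{9}{2}\right) 1 = \left(5 + \frac{9}{2}\right) 1 = \frac{19}{2} \cdot 1 = \frac{19}{2}$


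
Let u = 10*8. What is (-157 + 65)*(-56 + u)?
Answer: -2208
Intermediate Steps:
u = 80
(-157 + 65)*(-56 + u) = (-157 + 65)*(-56 + 80) = -92*24 = -2208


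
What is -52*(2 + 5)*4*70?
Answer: -101920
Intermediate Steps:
-52*(2 + 5)*4*70 = -364*4*70 = -52*28*70 = -1456*70 = -101920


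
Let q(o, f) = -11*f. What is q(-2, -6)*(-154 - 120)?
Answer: -18084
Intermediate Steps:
q(-2, -6)*(-154 - 120) = (-11*(-6))*(-154 - 120) = 66*(-274) = -18084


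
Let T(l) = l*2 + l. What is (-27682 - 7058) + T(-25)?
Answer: -34815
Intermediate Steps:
T(l) = 3*l (T(l) = 2*l + l = 3*l)
(-27682 - 7058) + T(-25) = (-27682 - 7058) + 3*(-25) = -34740 - 75 = -34815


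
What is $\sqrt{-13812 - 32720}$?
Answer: $2 i \sqrt{11633} \approx 215.71 i$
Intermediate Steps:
$\sqrt{-13812 - 32720} = \sqrt{-46532} = 2 i \sqrt{11633}$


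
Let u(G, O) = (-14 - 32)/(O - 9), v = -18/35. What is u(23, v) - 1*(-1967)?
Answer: 656621/333 ≈ 1971.8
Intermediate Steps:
v = -18/35 (v = -18*1/35 = -18/35 ≈ -0.51429)
u(G, O) = -46/(-9 + O)
u(23, v) - 1*(-1967) = -46/(-9 - 18/35) - 1*(-1967) = -46/(-333/35) + 1967 = -46*(-35/333) + 1967 = 1610/333 + 1967 = 656621/333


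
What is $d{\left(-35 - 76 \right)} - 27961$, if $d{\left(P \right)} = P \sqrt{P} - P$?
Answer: $-27850 - 111 i \sqrt{111} \approx -27850.0 - 1169.5 i$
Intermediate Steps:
$d{\left(P \right)} = P^{\frac{3}{2}} - P$
$d{\left(-35 - 76 \right)} - 27961 = \left(\left(-35 - 76\right)^{\frac{3}{2}} - \left(-35 - 76\right)\right) - 27961 = \left(\left(-111\right)^{\frac{3}{2}} - -111\right) - 27961 = \left(- 111 i \sqrt{111} + 111\right) - 27961 = \left(111 - 111 i \sqrt{111}\right) - 27961 = -27850 - 111 i \sqrt{111}$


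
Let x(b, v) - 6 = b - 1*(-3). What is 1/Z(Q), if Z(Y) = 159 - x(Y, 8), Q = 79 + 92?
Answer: -1/21 ≈ -0.047619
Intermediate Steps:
x(b, v) = 9 + b (x(b, v) = 6 + (b - 1*(-3)) = 6 + (b + 3) = 6 + (3 + b) = 9 + b)
Q = 171
Z(Y) = 150 - Y (Z(Y) = 159 - (9 + Y) = 159 + (-9 - Y) = 150 - Y)
1/Z(Q) = 1/(150 - 1*171) = 1/(150 - 171) = 1/(-21) = -1/21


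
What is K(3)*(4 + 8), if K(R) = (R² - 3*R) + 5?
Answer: 60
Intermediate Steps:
K(R) = 5 + R² - 3*R
K(3)*(4 + 8) = (5 + 3² - 3*3)*(4 + 8) = (5 + 9 - 9)*12 = 5*12 = 60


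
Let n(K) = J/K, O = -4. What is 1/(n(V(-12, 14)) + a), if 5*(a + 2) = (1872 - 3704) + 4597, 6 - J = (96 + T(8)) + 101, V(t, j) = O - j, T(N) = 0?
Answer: 18/10109 ≈ 0.0017806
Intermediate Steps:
V(t, j) = -4 - j
J = -191 (J = 6 - ((96 + 0) + 101) = 6 - (96 + 101) = 6 - 1*197 = 6 - 197 = -191)
a = 551 (a = -2 + ((1872 - 3704) + 4597)/5 = -2 + (-1832 + 4597)/5 = -2 + (1/5)*2765 = -2 + 553 = 551)
n(K) = -191/K
1/(n(V(-12, 14)) + a) = 1/(-191/(-4 - 1*14) + 551) = 1/(-191/(-4 - 14) + 551) = 1/(-191/(-18) + 551) = 1/(-191*(-1/18) + 551) = 1/(191/18 + 551) = 1/(10109/18) = 18/10109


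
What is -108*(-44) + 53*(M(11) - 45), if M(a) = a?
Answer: 2950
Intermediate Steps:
-108*(-44) + 53*(M(11) - 45) = -108*(-44) + 53*(11 - 45) = 4752 + 53*(-34) = 4752 - 1802 = 2950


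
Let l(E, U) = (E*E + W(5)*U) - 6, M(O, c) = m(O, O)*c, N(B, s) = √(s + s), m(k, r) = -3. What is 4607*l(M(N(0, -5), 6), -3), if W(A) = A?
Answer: 1395921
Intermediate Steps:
N(B, s) = √2*√s (N(B, s) = √(2*s) = √2*√s)
M(O, c) = -3*c
l(E, U) = -6 + E² + 5*U (l(E, U) = (E*E + 5*U) - 6 = (E² + 5*U) - 6 = -6 + E² + 5*U)
4607*l(M(N(0, -5), 6), -3) = 4607*(-6 + (-3*6)² + 5*(-3)) = 4607*(-6 + (-18)² - 15) = 4607*(-6 + 324 - 15) = 4607*303 = 1395921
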